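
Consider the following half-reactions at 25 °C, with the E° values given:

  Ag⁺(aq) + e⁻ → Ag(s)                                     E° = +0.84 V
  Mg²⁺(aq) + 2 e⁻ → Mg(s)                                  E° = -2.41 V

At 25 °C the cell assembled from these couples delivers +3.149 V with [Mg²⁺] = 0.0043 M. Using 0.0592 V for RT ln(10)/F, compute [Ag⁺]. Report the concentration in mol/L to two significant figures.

Ag⁺/Ag is the cathode, Mg²⁺/Mg the anode: E°cell = +3.25 V, n = 2.
Overall reaction: 2 Ag⁺(aq) + Mg(s) → 2 Ag(s) + Mg²⁺(aq); Q = [Mg²⁺]^1/[Ag⁺]^2.
From E = E° − (0.0592/n) log Q: log Q = (E° − E)·n/0.0592 = (+3.25 − (+3.149))·2/0.0592 = 3.4122.
So 2·log[Ag⁺] = 1·log(0.0043) − log Q = -2.3665 − (3.4122) = -5.7787; log[Ag⁺] = -5.7787 / 2 = -2.8893; [Ag⁺] = 10^(-2.8893) ≈ 0.0013 M.

0.0013 M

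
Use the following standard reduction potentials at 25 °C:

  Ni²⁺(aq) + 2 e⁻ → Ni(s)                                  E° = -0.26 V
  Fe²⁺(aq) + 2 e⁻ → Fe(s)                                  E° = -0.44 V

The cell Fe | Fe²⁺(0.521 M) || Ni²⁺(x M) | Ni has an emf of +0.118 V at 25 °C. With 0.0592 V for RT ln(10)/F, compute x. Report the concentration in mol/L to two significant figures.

Ni²⁺/Ni is the cathode, Fe²⁺/Fe the anode: E°cell = +0.18 V, n = 2.
Overall reaction: Ni²⁺(aq) + Fe(s) → Ni(s) + Fe²⁺(aq); Q = [Fe²⁺]^1/[Ni²⁺]^1.
From E = E° − (0.0592/n) log Q: log Q = (E° − E)·n/0.0592 = (+0.18 − (+0.118))·2/0.0592 = 2.0946.
So 1·log[Ni²⁺] = 1·log(0.521) − log Q = -0.2832 − (2.0946) = -2.3778; [Ni²⁺] = 10^(-2.3778) ≈ 0.0042 M.

0.0042 M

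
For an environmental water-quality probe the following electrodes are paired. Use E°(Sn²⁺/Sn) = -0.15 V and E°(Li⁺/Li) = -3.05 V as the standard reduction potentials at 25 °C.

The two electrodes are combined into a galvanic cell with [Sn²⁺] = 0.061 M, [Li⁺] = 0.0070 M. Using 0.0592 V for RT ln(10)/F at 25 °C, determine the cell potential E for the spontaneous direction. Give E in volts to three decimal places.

Sn²⁺/Sn is the cathode (higher E°), Li⁺/Li the anode: E°cell = -0.15 − (-3.05) = +2.90 V, n = 2.
Overall: Sn²⁺(aq) + 2 Li(s) → Sn(s) + 2 Li⁺(aq)
Q = [Li⁺]^2 / ([Sn²⁺]); log Q = -3.095.
E = E° − (0.0592/n) log Q = +2.90 − (0.0592/2)(-3.095) = +2.992 V.

+2.992 V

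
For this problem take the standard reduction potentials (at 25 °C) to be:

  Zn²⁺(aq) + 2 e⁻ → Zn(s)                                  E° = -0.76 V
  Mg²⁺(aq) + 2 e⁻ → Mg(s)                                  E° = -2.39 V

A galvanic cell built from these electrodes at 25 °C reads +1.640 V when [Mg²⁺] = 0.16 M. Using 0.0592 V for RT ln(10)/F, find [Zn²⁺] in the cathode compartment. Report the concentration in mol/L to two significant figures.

0.35 M

Zn²⁺/Zn is the cathode, Mg²⁺/Mg the anode: E°cell = +1.63 V, n = 2.
Overall reaction: Zn²⁺(aq) + Mg(s) → Zn(s) + Mg²⁺(aq); Q = [Mg²⁺]^1/[Zn²⁺]^1.
From E = E° − (0.0592/n) log Q: log Q = (E° − E)·n/0.0592 = (+1.63 − (+1.640))·2/0.0592 = -0.3378.
So 1·log[Zn²⁺] = 1·log(0.16) − log Q = -0.7959 − (-0.3378) = -0.4581; [Zn²⁺] = 10^(-0.4581) ≈ 0.35 M.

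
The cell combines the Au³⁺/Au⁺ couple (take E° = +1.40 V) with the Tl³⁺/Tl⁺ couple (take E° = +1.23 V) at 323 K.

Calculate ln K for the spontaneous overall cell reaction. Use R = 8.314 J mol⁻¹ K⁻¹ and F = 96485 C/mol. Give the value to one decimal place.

Cathode: Au³⁺/Au⁺; anode: Tl³⁺/Tl⁺. E°cell = (+1.40) − (+1.23) = +0.17 V, with n = 2.
ΔG° = −nFE° = −RT ln K, so ln K = nFE°/(RT) = (2)(96485)(+0.17) / ((8.314)(323)) = 12.216.

12.2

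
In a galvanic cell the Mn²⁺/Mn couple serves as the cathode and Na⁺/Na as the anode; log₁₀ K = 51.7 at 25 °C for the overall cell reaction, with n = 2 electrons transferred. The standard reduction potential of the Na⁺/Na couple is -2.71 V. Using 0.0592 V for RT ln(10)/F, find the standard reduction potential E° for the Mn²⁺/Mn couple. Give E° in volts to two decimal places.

-1.18 V

E°cell = (0.0592/n)·log K = (0.0592/2)(51.7) = +1.530 V.
Since Mn²⁺/Mn is the cathode and Na⁺/Na the anode, E°cell = E°(Mn²⁺/Mn) − E°(Na⁺/Na).
So E°(Mn²⁺/Mn) = E°cell + E°(Na⁺/Na) = +1.530 + (-2.71) = -1.18 V.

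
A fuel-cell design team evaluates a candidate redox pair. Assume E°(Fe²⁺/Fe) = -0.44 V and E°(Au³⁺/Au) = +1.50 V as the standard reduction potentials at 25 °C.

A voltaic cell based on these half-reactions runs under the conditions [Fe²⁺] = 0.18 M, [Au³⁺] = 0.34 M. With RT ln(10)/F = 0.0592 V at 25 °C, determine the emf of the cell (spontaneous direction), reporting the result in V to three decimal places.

+1.953 V

Au³⁺/Au is the cathode (higher E°), Fe²⁺/Fe the anode: E°cell = +1.50 − (-0.44) = +1.94 V, n = 6.
Overall: 2 Au³⁺(aq) + 3 Fe(s) → 2 Au(s) + 3 Fe²⁺(aq)
Q = [Fe²⁺]^3 / ([Au³⁺]^2); log Q = -1.297.
E = E° − (0.0592/n) log Q = +1.94 − (0.0592/6)(-1.297) = +1.953 V.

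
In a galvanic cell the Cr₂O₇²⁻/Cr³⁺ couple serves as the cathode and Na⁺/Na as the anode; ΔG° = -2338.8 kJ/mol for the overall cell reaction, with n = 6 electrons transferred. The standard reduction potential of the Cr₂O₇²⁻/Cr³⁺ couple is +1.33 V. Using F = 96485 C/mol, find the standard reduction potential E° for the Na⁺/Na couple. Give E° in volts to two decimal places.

E°cell = −ΔG°/(nF) = −(-2338.8×10³)/((6)(96485)) = +4.040 V.
Since Cr₂O₇²⁻/Cr³⁺ is the cathode and Na⁺/Na the anode, E°cell = E°(Cr₂O₇²⁻/Cr³⁺) − E°(Na⁺/Na).
So E°(Na⁺/Na) = E°(Cr₂O₇²⁻/Cr³⁺) − E°cell = (+1.33) − (+4.040) = -2.71 V.

-2.71 V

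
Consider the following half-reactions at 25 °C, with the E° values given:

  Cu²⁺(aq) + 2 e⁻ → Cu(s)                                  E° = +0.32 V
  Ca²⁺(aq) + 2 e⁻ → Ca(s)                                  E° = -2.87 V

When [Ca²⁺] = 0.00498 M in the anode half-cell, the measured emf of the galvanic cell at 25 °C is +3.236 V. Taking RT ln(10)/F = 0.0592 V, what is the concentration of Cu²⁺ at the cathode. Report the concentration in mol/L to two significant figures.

Cu²⁺/Cu is the cathode, Ca²⁺/Ca the anode: E°cell = +3.19 V, n = 2.
Overall reaction: Cu²⁺(aq) + Ca(s) → Cu(s) + Ca²⁺(aq); Q = [Ca²⁺]^1/[Cu²⁺]^1.
From E = E° − (0.0592/n) log Q: log Q = (E° − E)·n/0.0592 = (+3.19 − (+3.236))·2/0.0592 = -1.5541.
So 1·log[Cu²⁺] = 1·log(0.00498) − log Q = -2.3028 − (-1.5541) = -0.7487; [Cu²⁺] = 10^(-0.7487) ≈ 0.18 M.

0.18 M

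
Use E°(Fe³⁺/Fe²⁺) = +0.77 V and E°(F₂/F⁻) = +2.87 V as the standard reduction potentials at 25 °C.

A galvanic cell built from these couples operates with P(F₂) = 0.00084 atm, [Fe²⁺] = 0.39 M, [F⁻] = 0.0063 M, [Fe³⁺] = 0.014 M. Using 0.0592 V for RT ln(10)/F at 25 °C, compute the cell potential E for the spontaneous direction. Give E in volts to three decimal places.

F₂/F⁻ is the cathode (higher E°), Fe³⁺/Fe²⁺ the anode: E°cell = +2.87 − (+0.77) = +2.10 V, n = 2.
Overall: F₂(g) + 2 Fe²⁺(aq) → 2 F⁻(aq) + 2 Fe³⁺(aq)
Q = [F⁻]^2·[Fe³⁺]^2 / (P(F₂)·[Fe²⁺]^2); log Q = -4.215.
E = E° − (0.0592/n) log Q = +2.10 − (0.0592/2)(-4.215) = +2.225 V.

+2.225 V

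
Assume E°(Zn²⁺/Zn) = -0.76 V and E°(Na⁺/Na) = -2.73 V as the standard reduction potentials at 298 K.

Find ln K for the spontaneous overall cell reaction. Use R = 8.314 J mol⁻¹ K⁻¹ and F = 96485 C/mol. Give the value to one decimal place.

Cathode: Zn²⁺/Zn; anode: Na⁺/Na. E°cell = (-0.76) − (-2.73) = +1.97 V, with n = 2.
ΔG° = −nFE° = −RT ln K, so ln K = nFE°/(RT) = (2)(96485)(+1.97) / ((8.314)(298)) = 153.437.

153.4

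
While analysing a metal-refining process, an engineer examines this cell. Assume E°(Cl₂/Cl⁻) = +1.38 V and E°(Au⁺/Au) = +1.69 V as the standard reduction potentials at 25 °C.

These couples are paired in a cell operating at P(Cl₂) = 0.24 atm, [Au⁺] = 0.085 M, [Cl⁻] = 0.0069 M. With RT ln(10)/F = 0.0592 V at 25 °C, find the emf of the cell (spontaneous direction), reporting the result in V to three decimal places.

Au⁺/Au is the cathode (higher E°), Cl₂/Cl⁻ the anode: E°cell = +1.69 − (+1.38) = +0.31 V, n = 2.
Overall: 2 Au⁺(aq) + 2 Cl⁻(aq) → 2 Au(s) + Cl₂(g)
Q = P(Cl₂) / ([Au⁺]^2·[Cl⁻]^2); log Q = 5.844.
E = E° − (0.0592/n) log Q = +0.31 − (0.0592/2)(5.844) = +0.137 V.

+0.137 V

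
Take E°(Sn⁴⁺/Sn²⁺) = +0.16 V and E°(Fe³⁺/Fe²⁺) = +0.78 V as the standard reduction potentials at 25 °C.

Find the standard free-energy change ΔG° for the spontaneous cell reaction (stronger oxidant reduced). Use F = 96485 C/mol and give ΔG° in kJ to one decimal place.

Fe³⁺/Fe²⁺ (E° = +0.78 V) is the cathode; Sn⁴⁺/Sn²⁺ (E° = +0.16 V) is the anode, so E°cell = +0.62 V.
Balancing electrons gives n = 2 (lcm of 1 and 2).
ΔG° = −nFE° = −(2)(96485)(+0.62) = -119,641 J = -119.6 kJ.

-119.6 kJ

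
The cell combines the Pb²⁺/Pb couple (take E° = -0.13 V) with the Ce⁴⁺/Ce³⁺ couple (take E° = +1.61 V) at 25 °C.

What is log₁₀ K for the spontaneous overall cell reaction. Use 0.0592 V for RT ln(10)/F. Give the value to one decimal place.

Cathode: Ce⁴⁺/Ce³⁺; anode: Pb²⁺/Pb. E°cell = +1.74 V, n = 2.
log K = nE°cell / 0.0592 = (2)(+1.74) / 0.0592 = 58.8.

58.8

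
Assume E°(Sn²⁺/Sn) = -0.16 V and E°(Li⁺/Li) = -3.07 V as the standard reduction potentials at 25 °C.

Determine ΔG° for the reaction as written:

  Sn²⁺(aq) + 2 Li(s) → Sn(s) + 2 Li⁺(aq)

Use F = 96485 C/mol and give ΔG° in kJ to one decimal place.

-561.5 kJ

As written, Sn²⁺/Sn is reduced (cathode) and Li⁺/Li is oxidised (anode), so E°cell = (-0.16) − (-3.07) = +2.91 V.
Balancing electrons gives n = 2.
ΔG° = −nFE° = −(2)(96485)(+2.91) = -561,543 J = -561.5 kJ.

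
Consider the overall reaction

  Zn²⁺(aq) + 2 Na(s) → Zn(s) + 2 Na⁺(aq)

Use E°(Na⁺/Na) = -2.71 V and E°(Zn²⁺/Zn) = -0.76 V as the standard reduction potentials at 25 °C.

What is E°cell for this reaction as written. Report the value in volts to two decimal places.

+1.95 V

The Zn²⁺/Zn couple has the higher reduction potential, so it is the cathode; Na⁺/Na is oxidised at the anode.
E°cell = E°(cathode) − E°(anode) = (-0.76) − (-2.71) = +1.95 V.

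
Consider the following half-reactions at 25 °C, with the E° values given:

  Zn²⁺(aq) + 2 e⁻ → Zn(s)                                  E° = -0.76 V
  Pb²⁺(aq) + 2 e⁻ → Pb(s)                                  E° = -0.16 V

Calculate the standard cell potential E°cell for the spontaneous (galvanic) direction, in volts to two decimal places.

+0.60 V

The Pb²⁺/Pb couple has the higher reduction potential, so it is the cathode; Zn²⁺/Zn is oxidised at the anode.
E°cell = E°(cathode) − E°(anode) = (-0.16) − (-0.76) = +0.60 V.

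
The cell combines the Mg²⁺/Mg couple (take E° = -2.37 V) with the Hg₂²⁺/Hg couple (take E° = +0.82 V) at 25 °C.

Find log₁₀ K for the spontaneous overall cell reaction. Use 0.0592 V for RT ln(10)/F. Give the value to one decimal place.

Cathode: Hg₂²⁺/Hg; anode: Mg²⁺/Mg. E°cell = +3.19 V, n = 2.
log K = nE°cell / 0.0592 = (2)(+3.19) / 0.0592 = 107.8.

107.8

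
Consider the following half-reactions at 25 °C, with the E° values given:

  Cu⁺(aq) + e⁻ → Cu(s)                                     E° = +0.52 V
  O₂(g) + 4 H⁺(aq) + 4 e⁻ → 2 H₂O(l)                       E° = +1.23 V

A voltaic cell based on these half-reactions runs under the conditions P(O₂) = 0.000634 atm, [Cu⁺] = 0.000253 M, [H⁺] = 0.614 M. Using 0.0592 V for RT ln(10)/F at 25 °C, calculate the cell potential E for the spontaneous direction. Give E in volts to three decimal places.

O₂/H₂O is the cathode (higher E°), Cu⁺/Cu the anode: E°cell = +1.23 − (+0.52) = +0.71 V, n = 4.
Overall: O₂(g) + 4 H⁺(aq) + 4 Cu(s) → 2 H₂O(l) + 4 Cu⁺(aq)
Q = [Cu⁺]^4 / (P(O₂)·[H⁺]^4); log Q = -10.342.
E = E° − (0.0592/n) log Q = +0.71 − (0.0592/4)(-10.342) = +0.863 V.

+0.863 V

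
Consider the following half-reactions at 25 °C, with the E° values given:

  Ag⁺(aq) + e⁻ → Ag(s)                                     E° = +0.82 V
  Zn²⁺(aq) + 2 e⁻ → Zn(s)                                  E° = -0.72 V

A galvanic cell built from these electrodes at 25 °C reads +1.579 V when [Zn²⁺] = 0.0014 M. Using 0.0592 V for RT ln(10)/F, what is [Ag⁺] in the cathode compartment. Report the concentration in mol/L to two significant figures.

0.17 M

Ag⁺/Ag is the cathode, Zn²⁺/Zn the anode: E°cell = +1.54 V, n = 2.
Overall reaction: 2 Ag⁺(aq) + Zn(s) → 2 Ag(s) + Zn²⁺(aq); Q = [Zn²⁺]^1/[Ag⁺]^2.
From E = E° − (0.0592/n) log Q: log Q = (E° − E)·n/0.0592 = (+1.54 − (+1.579))·2/0.0592 = -1.3176.
So 2·log[Ag⁺] = 1·log(0.0014) − log Q = -2.8539 − (-1.3176) = -1.5363; log[Ag⁺] = -1.5363 / 2 = -0.7681; [Ag⁺] = 10^(-0.7681) ≈ 0.17 M.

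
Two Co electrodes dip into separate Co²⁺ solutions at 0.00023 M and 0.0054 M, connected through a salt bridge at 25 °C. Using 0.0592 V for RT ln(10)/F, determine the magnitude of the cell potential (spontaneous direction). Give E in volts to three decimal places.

For a concentration cell E°cell = 0. The 0.0054 M side is the cathode (reduction is favoured where [Co²⁺] is higher).
With n = 2, E = −(0.0592/2) log([Co²⁺]ₐₙ/[Co²⁺]꜀ₐₜ) = −(0.0592/2) log(0.00023/0.0054) = −(0.0592/2)(-1.371) = +0.041 V.

+0.041 V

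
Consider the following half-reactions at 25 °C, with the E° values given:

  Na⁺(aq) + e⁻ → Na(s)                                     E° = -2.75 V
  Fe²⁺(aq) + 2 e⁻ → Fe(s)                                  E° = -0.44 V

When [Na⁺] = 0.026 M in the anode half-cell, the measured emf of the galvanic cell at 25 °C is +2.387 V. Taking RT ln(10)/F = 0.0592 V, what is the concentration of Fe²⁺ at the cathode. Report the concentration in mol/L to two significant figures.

0.27 M

Fe²⁺/Fe is the cathode, Na⁺/Na the anode: E°cell = +2.31 V, n = 2.
Overall reaction: Fe²⁺(aq) + 2 Na(s) → Fe(s) + 2 Na⁺(aq); Q = [Na⁺]^2/[Fe²⁺]^1.
From E = E° − (0.0592/n) log Q: log Q = (E° − E)·n/0.0592 = (+2.31 − (+2.387))·2/0.0592 = -2.6014.
So 1·log[Fe²⁺] = 2·log(0.026) − log Q = -3.1701 − (-2.6014) = -0.5687; [Fe²⁺] = 10^(-0.5687) ≈ 0.27 M.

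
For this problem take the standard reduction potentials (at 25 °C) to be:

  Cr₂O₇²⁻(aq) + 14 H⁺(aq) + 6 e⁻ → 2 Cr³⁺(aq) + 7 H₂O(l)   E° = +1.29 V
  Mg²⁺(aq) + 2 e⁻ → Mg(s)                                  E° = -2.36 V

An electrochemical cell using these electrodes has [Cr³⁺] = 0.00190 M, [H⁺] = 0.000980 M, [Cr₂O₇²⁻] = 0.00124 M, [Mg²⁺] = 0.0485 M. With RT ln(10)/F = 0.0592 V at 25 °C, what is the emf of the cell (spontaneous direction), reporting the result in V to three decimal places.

+3.298 V

Cr₂O₇²⁻/Cr³⁺ is the cathode (higher E°), Mg²⁺/Mg the anode: E°cell = +1.29 − (-2.36) = +3.65 V, n = 6.
Overall: Cr₂O₇²⁻(aq) + 14 H⁺(aq) + 3 Mg(s) → 2 Cr³⁺(aq) + 7 H₂O(l) + 3 Mg²⁺(aq)
Q = [Cr³⁺]^2·[Mg²⁺]^3 / ([Cr₂O₇²⁻]·[H⁺]^14); log Q = 35.644.
E = E° − (0.0592/n) log Q = +3.65 − (0.0592/6)(35.644) = +3.298 V.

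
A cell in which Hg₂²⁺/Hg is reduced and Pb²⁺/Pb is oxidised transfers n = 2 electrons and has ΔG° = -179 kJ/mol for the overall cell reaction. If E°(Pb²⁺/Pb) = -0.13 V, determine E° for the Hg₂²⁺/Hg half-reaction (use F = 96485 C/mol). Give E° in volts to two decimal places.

+0.80 V

E°cell = −ΔG°/(nF) = −(-179×10³)/((2)(96485)) = +0.928 V.
Since Hg₂²⁺/Hg is the cathode and Pb²⁺/Pb the anode, E°cell = E°(Hg₂²⁺/Hg) − E°(Pb²⁺/Pb).
So E°(Hg₂²⁺/Hg) = E°cell + E°(Pb²⁺/Pb) = +0.928 + (-0.13) = +0.80 V.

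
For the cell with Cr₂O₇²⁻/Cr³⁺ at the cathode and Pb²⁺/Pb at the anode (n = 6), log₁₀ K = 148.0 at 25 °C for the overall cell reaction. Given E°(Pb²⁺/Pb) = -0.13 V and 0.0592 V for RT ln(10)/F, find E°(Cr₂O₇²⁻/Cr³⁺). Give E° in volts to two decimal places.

+1.33 V

E°cell = (0.0592/n)·log K = (0.0592/6)(148.0) = +1.460 V.
Since Cr₂O₇²⁻/Cr³⁺ is the cathode and Pb²⁺/Pb the anode, E°cell = E°(Cr₂O₇²⁻/Cr³⁺) − E°(Pb²⁺/Pb).
So E°(Cr₂O₇²⁻/Cr³⁺) = E°cell + E°(Pb²⁺/Pb) = +1.460 + (-0.13) = +1.33 V.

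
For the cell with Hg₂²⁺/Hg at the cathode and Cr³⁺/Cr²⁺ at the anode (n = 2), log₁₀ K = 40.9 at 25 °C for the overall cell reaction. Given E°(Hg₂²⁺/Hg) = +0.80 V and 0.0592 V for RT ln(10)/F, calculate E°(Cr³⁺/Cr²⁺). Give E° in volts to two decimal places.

E°cell = (0.0592/n)·log K = (0.0592/2)(40.9) = +1.211 V.
Since Hg₂²⁺/Hg is the cathode and Cr³⁺/Cr²⁺ the anode, E°cell = E°(Hg₂²⁺/Hg) − E°(Cr³⁺/Cr²⁺).
So E°(Cr³⁺/Cr²⁺) = E°(Hg₂²⁺/Hg) − E°cell = (+0.80) − (+1.211) = -0.41 V.

-0.41 V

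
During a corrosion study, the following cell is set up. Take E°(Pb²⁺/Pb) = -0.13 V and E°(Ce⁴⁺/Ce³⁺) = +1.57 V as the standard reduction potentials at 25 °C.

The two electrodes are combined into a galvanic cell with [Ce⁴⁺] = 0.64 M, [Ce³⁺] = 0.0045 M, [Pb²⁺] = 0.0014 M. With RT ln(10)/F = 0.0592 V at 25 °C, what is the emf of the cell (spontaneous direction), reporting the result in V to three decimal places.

Ce⁴⁺/Ce³⁺ is the cathode (higher E°), Pb²⁺/Pb the anode: E°cell = +1.57 − (-0.13) = +1.70 V, n = 2.
Overall: 2 Ce⁴⁺(aq) + Pb(s) → 2 Ce³⁺(aq) + Pb²⁺(aq)
Q = [Ce³⁺]^2·[Pb²⁺] / ([Ce⁴⁺]^2); log Q = -7.160.
E = E° − (0.0592/n) log Q = +1.70 − (0.0592/2)(-7.160) = +1.912 V.

+1.912 V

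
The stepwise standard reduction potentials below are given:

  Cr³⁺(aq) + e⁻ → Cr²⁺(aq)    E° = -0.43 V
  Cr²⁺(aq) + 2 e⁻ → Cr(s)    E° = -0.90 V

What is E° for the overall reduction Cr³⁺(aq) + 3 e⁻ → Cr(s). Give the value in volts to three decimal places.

Standard free energies of sequential steps add: ΔG°₃ = ΔG°₁ + ΔG°₂, so n₃E°₃ = n₁E°₁ + n₂E°₂.
E°₃ = (1×-0.43 + 2×-0.90) / 3 = (-2.230) / 3 = -0.743 V.

-0.743 V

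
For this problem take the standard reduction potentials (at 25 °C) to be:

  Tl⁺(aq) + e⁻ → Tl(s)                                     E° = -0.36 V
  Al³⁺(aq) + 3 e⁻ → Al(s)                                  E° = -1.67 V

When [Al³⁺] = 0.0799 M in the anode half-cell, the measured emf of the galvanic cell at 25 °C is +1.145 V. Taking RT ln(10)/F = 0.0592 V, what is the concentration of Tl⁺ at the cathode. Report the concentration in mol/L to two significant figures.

0.00070 M

Tl⁺/Tl is the cathode, Al³⁺/Al the anode: E°cell = +1.31 V, n = 3.
Overall reaction: 3 Tl⁺(aq) + Al(s) → 3 Tl(s) + Al³⁺(aq); Q = [Al³⁺]^1/[Tl⁺]^3.
From E = E° − (0.0592/n) log Q: log Q = (E° − E)·n/0.0592 = (+1.31 − (+1.145))·3/0.0592 = 8.3615.
So 3·log[Tl⁺] = 1·log(0.0799) − log Q = -1.0975 − (8.3615) = -9.4590; log[Tl⁺] = -9.4590 / 3 = -3.1530; [Tl⁺] = 10^(-3.1530) ≈ 0.00070 M.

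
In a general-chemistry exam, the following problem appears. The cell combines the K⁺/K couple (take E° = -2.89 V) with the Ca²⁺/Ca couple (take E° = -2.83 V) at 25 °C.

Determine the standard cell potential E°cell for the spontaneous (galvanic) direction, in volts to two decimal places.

The Ca²⁺/Ca couple has the higher reduction potential, so it is the cathode; K⁺/K is oxidised at the anode.
E°cell = E°(cathode) − E°(anode) = (-2.83) − (-2.89) = +0.06 V.

+0.06 V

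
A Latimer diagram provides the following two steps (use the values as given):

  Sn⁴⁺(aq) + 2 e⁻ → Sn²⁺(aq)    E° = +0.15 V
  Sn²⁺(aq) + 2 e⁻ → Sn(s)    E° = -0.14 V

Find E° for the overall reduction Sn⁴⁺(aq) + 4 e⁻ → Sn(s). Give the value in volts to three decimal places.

Since ΔG° = −nFE° is additive over sequential reductions, n₃E°₃ = n₁E°₁ + n₂E°₂.
E°₃ = (2×+0.15 + 2×-0.14) / 4 = (+0.020) / 4 = +0.005 V.

+0.005 V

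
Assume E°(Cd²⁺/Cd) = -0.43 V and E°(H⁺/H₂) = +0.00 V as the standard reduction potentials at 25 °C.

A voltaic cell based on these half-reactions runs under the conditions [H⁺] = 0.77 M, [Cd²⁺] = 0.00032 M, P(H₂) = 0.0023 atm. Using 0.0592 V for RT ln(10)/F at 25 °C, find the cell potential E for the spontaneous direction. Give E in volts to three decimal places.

+0.605 V

H⁺/H₂ is the cathode (higher E°), Cd²⁺/Cd the anode: E°cell = +0.00 − (-0.43) = +0.43 V, n = 2.
Overall: 2 H⁺(aq) + Cd(s) → H₂(g) + Cd²⁺(aq)
Q = P(H₂)·[Cd²⁺] / ([H⁺]^2); log Q = -5.906.
E = E° − (0.0592/n) log Q = +0.43 − (0.0592/2)(-5.906) = +0.605 V.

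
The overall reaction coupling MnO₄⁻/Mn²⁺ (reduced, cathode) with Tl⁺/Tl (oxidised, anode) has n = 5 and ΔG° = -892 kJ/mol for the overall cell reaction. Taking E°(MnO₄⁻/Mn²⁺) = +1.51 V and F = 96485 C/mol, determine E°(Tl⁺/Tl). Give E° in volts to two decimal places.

E°cell = −ΔG°/(nF) = −(-892×10³)/((5)(96485)) = +1.849 V.
Since MnO₄⁻/Mn²⁺ is the cathode and Tl⁺/Tl the anode, E°cell = E°(MnO₄⁻/Mn²⁺) − E°(Tl⁺/Tl).
So E°(Tl⁺/Tl) = E°(MnO₄⁻/Mn²⁺) − E°cell = (+1.51) − (+1.849) = -0.34 V.

-0.34 V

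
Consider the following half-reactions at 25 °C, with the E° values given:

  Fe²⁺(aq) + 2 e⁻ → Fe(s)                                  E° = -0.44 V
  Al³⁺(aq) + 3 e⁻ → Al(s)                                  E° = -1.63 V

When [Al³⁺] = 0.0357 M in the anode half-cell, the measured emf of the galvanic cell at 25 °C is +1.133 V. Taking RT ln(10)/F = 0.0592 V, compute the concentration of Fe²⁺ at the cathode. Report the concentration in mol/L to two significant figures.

0.0013 M

Fe²⁺/Fe is the cathode, Al³⁺/Al the anode: E°cell = +1.19 V, n = 6.
Overall reaction: 3 Fe²⁺(aq) + 2 Al(s) → 3 Fe(s) + 2 Al³⁺(aq); Q = [Al³⁺]^2/[Fe²⁺]^3.
From E = E° − (0.0592/n) log Q: log Q = (E° − E)·n/0.0592 = (+1.19 − (+1.133))·6/0.0592 = 5.7770.
So 3·log[Fe²⁺] = 2·log(0.0357) − log Q = -2.8947 − (5.7770) = -8.6717; log[Fe²⁺] = -8.6717 / 3 = -2.8906; [Fe²⁺] = 10^(-2.8906) ≈ 0.0013 M.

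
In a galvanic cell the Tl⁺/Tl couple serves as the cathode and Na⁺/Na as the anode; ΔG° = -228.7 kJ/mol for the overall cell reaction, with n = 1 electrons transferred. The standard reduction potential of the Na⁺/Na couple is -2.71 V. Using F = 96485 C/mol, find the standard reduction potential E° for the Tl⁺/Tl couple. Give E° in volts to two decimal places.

E°cell = −ΔG°/(nF) = −(-228.7×10³)/((1)(96485)) = +2.370 V.
Since Tl⁺/Tl is the cathode and Na⁺/Na the anode, E°cell = E°(Tl⁺/Tl) − E°(Na⁺/Na).
So E°(Tl⁺/Tl) = E°cell + E°(Na⁺/Na) = +2.370 + (-2.71) = -0.34 V.

-0.34 V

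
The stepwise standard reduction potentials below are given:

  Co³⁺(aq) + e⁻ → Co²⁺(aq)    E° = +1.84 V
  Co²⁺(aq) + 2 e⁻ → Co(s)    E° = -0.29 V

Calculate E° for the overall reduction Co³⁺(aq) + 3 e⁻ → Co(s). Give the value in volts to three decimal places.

Standard free energies of sequential steps add: ΔG°₃ = ΔG°₁ + ΔG°₂, so n₃E°₃ = n₁E°₁ + n₂E°₂.
E°₃ = (1×+1.84 + 2×-0.29) / 3 = (+1.260) / 3 = +0.420 V.

+0.420 V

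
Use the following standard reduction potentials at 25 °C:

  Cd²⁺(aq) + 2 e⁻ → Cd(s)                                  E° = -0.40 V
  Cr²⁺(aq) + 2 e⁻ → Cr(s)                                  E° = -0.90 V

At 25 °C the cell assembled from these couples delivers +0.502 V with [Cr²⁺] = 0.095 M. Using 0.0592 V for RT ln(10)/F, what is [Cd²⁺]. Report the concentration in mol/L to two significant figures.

0.11 M

Cd²⁺/Cd is the cathode, Cr²⁺/Cr the anode: E°cell = +0.50 V, n = 2.
Overall reaction: Cd²⁺(aq) + Cr(s) → Cd(s) + Cr²⁺(aq); Q = [Cr²⁺]^1/[Cd²⁺]^1.
From E = E° − (0.0592/n) log Q: log Q = (E° − E)·n/0.0592 = (+0.50 − (+0.502))·2/0.0592 = -0.0676.
So 1·log[Cd²⁺] = 1·log(0.095) − log Q = -1.0223 − (-0.0676) = -0.9547; [Cd²⁺] = 10^(-0.9547) ≈ 0.11 M.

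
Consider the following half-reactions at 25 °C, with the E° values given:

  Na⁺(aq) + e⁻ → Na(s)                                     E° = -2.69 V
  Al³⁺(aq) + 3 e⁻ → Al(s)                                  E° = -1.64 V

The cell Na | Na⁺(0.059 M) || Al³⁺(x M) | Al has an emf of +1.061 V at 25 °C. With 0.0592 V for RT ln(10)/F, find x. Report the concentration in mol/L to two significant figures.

0.00074 M

Al³⁺/Al is the cathode, Na⁺/Na the anode: E°cell = +1.05 V, n = 3.
Overall reaction: Al³⁺(aq) + 3 Na(s) → Al(s) + 3 Na⁺(aq); Q = [Na⁺]^3/[Al³⁺]^1.
From E = E° − (0.0592/n) log Q: log Q = (E° − E)·n/0.0592 = (+1.05 − (+1.061))·3/0.0592 = -0.5574.
So 1·log[Al³⁺] = 3·log(0.059) − log Q = -3.6874 − (-0.5574) = -3.1300; [Al³⁺] = 10^(-3.1300) ≈ 0.00074 M.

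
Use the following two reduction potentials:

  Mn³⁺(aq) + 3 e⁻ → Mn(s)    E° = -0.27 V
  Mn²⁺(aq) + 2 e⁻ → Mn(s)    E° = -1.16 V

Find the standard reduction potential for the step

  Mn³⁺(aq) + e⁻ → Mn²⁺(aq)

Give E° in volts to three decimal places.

+1.510 V

Sequential free energies add, so n₃E°₃ = n₁E°₁ + n₂E°₂.
With n₃ = 3, and the known step contributing 2×(-1.16) V, the unknown satisfies 1·E° = 3×(-0.27) − 2×(-1.16) = +1.510.
E° = +1.510 / 1 = +1.510 V.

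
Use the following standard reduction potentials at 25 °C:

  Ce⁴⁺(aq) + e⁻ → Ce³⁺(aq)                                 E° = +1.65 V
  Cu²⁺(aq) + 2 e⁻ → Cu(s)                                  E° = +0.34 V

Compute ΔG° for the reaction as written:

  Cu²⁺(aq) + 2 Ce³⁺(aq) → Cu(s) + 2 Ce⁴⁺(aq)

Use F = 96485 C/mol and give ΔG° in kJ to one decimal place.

As written, Cu²⁺/Cu is reduced (cathode) and Ce⁴⁺/Ce³⁺ is oxidised (anode), so E°cell = (+0.34) − (+1.65) = -1.31 V.
Balancing electrons gives n = 2.
ΔG° = −nFE° = −(2)(96485)(-1.31) = 252,791 J = +252.8 kJ.

+252.8 kJ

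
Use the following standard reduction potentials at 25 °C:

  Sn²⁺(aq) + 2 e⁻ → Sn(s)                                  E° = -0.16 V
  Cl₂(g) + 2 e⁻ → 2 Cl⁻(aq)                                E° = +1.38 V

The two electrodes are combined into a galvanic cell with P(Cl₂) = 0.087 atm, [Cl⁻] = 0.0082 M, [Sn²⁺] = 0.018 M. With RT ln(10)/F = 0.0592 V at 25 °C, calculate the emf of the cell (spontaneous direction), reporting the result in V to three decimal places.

+1.684 V

Cl₂/Cl⁻ is the cathode (higher E°), Sn²⁺/Sn the anode: E°cell = +1.38 − (-0.16) = +1.54 V, n = 2.
Overall: Cl₂(g) + Sn(s) → 2 Cl⁻(aq) + Sn²⁺(aq)
Q = [Cl⁻]^2·[Sn²⁺] / (P(Cl₂)); log Q = -4.857.
E = E° − (0.0592/n) log Q = +1.54 − (0.0592/2)(-4.857) = +1.684 V.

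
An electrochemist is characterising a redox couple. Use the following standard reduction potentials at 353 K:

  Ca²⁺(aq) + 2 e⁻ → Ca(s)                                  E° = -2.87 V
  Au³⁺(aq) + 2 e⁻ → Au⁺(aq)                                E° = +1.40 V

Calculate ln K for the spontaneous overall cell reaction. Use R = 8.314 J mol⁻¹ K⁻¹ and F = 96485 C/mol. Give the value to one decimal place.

280.8

Cathode: Au³⁺/Au⁺; anode: Ca²⁺/Ca. E°cell = (+1.40) − (-2.87) = +4.27 V, with n = 2.
ΔG° = −nFE° = −RT ln K, so ln K = nFE°/(RT) = (2)(96485)(+4.27) / ((8.314)(353)) = 280.759.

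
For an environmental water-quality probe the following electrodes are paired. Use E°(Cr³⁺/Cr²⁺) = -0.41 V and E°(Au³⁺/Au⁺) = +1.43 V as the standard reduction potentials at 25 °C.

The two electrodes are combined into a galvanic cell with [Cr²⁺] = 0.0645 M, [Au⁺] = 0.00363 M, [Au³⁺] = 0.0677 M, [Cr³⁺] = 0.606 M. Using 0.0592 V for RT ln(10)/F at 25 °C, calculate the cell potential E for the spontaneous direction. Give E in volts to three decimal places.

+1.820 V

Au³⁺/Au⁺ is the cathode (higher E°), Cr³⁺/Cr²⁺ the anode: E°cell = +1.43 − (-0.41) = +1.84 V, n = 2.
Overall: Au³⁺(aq) + 2 Cr²⁺(aq) → Au⁺(aq) + 2 Cr³⁺(aq)
Q = [Au⁺]·[Cr³⁺]^2 / ([Au³⁺]·[Cr²⁺]^2); log Q = 0.675.
E = E° − (0.0592/n) log Q = +1.84 − (0.0592/2)(0.675) = +1.820 V.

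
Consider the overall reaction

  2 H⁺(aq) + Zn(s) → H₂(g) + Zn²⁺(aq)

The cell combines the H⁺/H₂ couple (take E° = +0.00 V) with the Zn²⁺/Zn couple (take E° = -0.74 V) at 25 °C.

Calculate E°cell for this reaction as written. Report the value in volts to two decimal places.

The H⁺/H₂ couple has the higher reduction potential, so it is the cathode; Zn²⁺/Zn is oxidised at the anode.
E°cell = E°(cathode) − E°(anode) = (+0.00) − (-0.74) = +0.74 V.
Since E°cell > 0, the reaction is spontaneous under standard conditions.

+0.74 V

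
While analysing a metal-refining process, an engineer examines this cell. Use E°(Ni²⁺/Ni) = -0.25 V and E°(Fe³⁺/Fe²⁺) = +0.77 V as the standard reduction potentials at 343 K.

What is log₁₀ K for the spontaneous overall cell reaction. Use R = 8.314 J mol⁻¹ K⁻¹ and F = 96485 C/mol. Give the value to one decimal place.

Cathode: Fe³⁺/Fe²⁺; anode: Ni²⁺/Ni. E°cell = (+0.77) − (-0.25) = +1.02 V, with n = 2.
ΔG° = −nFE° = −RT ln K, so ln K = nFE°/(RT) = (2)(96485)(+1.02) / ((8.314)(343)) = 69.022.
log₁₀ K = 69.022 / ln 10 = 30.0.

30.0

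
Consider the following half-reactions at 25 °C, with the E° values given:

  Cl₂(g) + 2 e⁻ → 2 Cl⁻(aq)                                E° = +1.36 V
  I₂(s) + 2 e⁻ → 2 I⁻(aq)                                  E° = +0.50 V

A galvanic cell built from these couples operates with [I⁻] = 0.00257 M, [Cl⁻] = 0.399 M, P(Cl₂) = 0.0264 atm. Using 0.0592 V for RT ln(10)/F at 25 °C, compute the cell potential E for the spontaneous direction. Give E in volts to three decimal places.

+0.684 V

Cl₂/Cl⁻ is the cathode (higher E°), I₂/I⁻ the anode: E°cell = +1.36 − (+0.50) = +0.86 V, n = 2.
Overall: Cl₂(g) + 2 I⁻(aq) → 2 Cl⁻(aq) + I₂(s)
Q = [Cl⁻]^2 / (P(Cl₂)·[I⁻]^2); log Q = 5.960.
E = E° − (0.0592/n) log Q = +0.86 − (0.0592/2)(5.960) = +0.684 V.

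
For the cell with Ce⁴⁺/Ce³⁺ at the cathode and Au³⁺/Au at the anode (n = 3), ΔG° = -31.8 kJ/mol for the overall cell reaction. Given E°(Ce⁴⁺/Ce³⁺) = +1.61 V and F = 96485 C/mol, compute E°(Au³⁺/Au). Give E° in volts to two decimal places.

E°cell = −ΔG°/(nF) = −(-31.8×10³)/((3)(96485)) = +0.110 V.
Since Ce⁴⁺/Ce³⁺ is the cathode and Au³⁺/Au the anode, E°cell = E°(Ce⁴⁺/Ce³⁺) − E°(Au³⁺/Au).
So E°(Au³⁺/Au) = E°(Ce⁴⁺/Ce³⁺) − E°cell = (+1.61) − (+0.110) = +1.50 V.

+1.50 V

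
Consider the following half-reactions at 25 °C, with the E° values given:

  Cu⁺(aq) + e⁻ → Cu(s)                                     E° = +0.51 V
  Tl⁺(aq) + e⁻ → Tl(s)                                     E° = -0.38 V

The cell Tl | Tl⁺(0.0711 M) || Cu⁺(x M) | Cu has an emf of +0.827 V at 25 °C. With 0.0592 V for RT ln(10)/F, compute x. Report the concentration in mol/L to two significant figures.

0.0061 M

Cu⁺/Cu is the cathode, Tl⁺/Tl the anode: E°cell = +0.89 V, n = 1.
Overall reaction: Cu⁺(aq) + Tl(s) → Cu(s) + Tl⁺(aq); Q = [Tl⁺]^1/[Cu⁺]^1.
From E = E° − (0.0592/n) log Q: log Q = (E° − E)·n/0.0592 = (+0.89 − (+0.827))·1/0.0592 = 1.0642.
So 1·log[Cu⁺] = 1·log(0.0711) − log Q = -1.1481 − (1.0642) = -2.2123; [Cu⁺] = 10^(-2.2123) ≈ 0.0061 M.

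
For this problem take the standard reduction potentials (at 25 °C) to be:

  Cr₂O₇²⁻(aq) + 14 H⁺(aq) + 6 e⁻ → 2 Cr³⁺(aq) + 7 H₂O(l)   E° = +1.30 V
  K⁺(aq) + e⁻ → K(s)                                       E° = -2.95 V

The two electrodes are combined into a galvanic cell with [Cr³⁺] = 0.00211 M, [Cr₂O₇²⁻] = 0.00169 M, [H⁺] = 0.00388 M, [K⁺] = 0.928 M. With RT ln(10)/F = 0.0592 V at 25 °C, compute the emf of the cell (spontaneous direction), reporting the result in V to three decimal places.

Cr₂O₇²⁻/Cr³⁺ is the cathode (higher E°), K⁺/K the anode: E°cell = +1.30 − (-2.95) = +4.25 V, n = 6.
Overall: Cr₂O₇²⁻(aq) + 14 H⁺(aq) + 6 K(s) → 2 Cr³⁺(aq) + 7 H₂O(l) + 6 K⁺(aq)
Q = [Cr³⁺]^2·[K⁺]^6 / ([Cr₂O₇²⁻]·[H⁺]^14); log Q = 30.982.
E = E° − (0.0592/n) log Q = +4.25 − (0.0592/6)(30.982) = +3.944 V.

+3.944 V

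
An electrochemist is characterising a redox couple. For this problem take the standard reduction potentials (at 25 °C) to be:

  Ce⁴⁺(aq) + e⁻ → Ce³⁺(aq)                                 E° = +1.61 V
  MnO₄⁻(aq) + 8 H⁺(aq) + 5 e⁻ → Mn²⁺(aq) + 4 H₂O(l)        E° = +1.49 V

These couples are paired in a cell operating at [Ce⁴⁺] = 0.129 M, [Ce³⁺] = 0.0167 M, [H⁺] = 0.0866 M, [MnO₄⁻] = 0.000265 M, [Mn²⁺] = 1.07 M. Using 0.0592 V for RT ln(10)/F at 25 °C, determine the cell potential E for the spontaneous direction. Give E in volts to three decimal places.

+0.316 V

Ce⁴⁺/Ce³⁺ is the cathode (higher E°), MnO₄⁻/Mn²⁺ the anode: E°cell = +1.61 − (+1.49) = +0.12 V, n = 5.
Overall: 5 Ce⁴⁺(aq) + Mn²⁺(aq) + 4 H₂O(l) → 5 Ce³⁺(aq) + MnO₄⁻(aq) + 8 H⁺(aq)
Q = [Ce³⁺]^5·[MnO₄⁻]·[H⁺]^8 / ([Ce⁴⁺]^5·[Mn²⁺]); log Q = -16.545.
E = E° − (0.0592/n) log Q = +0.12 − (0.0592/5)(-16.545) = +0.316 V.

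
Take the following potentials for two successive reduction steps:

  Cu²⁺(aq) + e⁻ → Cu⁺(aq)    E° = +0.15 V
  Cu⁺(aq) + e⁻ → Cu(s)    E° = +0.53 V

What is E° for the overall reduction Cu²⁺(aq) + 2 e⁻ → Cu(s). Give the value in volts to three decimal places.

+0.340 V

Standard free energies of sequential steps add: ΔG°₃ = ΔG°₁ + ΔG°₂, so n₃E°₃ = n₁E°₁ + n₂E°₂.
E°₃ = (1×+0.15 + 1×+0.53) / 2 = (+0.680) / 2 = +0.340 V.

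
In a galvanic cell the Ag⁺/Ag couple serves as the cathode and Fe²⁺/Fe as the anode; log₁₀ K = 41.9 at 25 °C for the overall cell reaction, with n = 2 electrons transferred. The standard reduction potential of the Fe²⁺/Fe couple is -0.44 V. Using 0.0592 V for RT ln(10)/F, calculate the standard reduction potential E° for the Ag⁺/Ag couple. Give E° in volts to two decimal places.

E°cell = (0.0592/n)·log K = (0.0592/2)(41.9) = +1.240 V.
Since Ag⁺/Ag is the cathode and Fe²⁺/Fe the anode, E°cell = E°(Ag⁺/Ag) − E°(Fe²⁺/Fe).
So E°(Ag⁺/Ag) = E°cell + E°(Fe²⁺/Fe) = +1.240 + (-0.44) = +0.80 V.

+0.80 V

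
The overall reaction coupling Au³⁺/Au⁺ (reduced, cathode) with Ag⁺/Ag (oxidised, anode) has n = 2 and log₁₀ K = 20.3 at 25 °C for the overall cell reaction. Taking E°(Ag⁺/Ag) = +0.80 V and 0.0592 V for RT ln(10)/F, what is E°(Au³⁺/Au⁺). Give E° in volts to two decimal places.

+1.40 V

E°cell = (0.0592/n)·log K = (0.0592/2)(20.3) = +0.601 V.
Since Au³⁺/Au⁺ is the cathode and Ag⁺/Ag the anode, E°cell = E°(Au³⁺/Au⁺) − E°(Ag⁺/Ag).
So E°(Au³⁺/Au⁺) = E°cell + E°(Ag⁺/Ag) = +0.601 + (+0.80) = +1.40 V.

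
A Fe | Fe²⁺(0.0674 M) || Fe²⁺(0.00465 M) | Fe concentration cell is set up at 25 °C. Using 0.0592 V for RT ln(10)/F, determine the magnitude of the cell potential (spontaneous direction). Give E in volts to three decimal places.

+0.034 V

For a concentration cell E°cell = 0. The 0.0674 M side is the cathode (reduction is favoured where [Fe²⁺] is higher).
With n = 2, E = −(0.0592/2) log([Fe²⁺]ₐₙ/[Fe²⁺]꜀ₐₜ) = −(0.0592/2) log(0.00465/0.0674) = −(0.0592/2)(-1.161) = +0.034 V.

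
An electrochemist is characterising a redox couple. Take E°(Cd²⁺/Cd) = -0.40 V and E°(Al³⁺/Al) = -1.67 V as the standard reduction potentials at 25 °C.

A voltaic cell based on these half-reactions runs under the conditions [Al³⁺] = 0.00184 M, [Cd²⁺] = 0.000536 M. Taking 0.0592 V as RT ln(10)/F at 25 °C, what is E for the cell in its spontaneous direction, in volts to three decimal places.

+1.227 V

Cd²⁺/Cd is the cathode (higher E°), Al³⁺/Al the anode: E°cell = -0.40 − (-1.67) = +1.27 V, n = 6.
Overall: 3 Cd²⁺(aq) + 2 Al(s) → 3 Cd(s) + 2 Al³⁺(aq)
Q = [Al³⁺]^2 / ([Cd²⁺]^3); log Q = 4.342.
E = E° − (0.0592/n) log Q = +1.27 − (0.0592/6)(4.342) = +1.227 V.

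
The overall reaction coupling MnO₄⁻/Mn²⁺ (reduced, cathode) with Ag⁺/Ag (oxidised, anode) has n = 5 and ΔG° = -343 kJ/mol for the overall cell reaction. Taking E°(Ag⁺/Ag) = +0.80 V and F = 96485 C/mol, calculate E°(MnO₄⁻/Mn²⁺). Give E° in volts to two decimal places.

E°cell = −ΔG°/(nF) = −(-343×10³)/((5)(96485)) = +0.711 V.
Since MnO₄⁻/Mn²⁺ is the cathode and Ag⁺/Ag the anode, E°cell = E°(MnO₄⁻/Mn²⁺) − E°(Ag⁺/Ag).
So E°(MnO₄⁻/Mn²⁺) = E°cell + E°(Ag⁺/Ag) = +0.711 + (+0.80) = +1.51 V.

+1.51 V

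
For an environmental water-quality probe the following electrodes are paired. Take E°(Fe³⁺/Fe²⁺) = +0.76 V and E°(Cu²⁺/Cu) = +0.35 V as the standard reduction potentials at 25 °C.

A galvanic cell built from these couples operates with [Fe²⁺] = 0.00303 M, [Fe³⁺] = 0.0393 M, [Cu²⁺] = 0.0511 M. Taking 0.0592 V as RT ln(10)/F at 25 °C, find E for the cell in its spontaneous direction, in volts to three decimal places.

+0.514 V

Fe³⁺/Fe²⁺ is the cathode (higher E°), Cu²⁺/Cu the anode: E°cell = +0.76 − (+0.35) = +0.41 V, n = 2.
Overall: 2 Fe³⁺(aq) + Cu(s) → 2 Fe²⁺(aq) + Cu²⁺(aq)
Q = [Fe²⁺]^2·[Cu²⁺] / ([Fe³⁺]^2); log Q = -3.517.
E = E° − (0.0592/n) log Q = +0.41 − (0.0592/2)(-3.517) = +0.514 V.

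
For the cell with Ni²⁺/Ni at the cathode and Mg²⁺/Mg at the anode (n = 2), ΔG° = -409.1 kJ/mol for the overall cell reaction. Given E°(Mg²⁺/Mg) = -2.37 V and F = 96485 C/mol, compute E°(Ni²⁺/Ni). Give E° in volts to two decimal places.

E°cell = −ΔG°/(nF) = −(-409.1×10³)/((2)(96485)) = +2.120 V.
Since Ni²⁺/Ni is the cathode and Mg²⁺/Mg the anode, E°cell = E°(Ni²⁺/Ni) − E°(Mg²⁺/Mg).
So E°(Ni²⁺/Ni) = E°cell + E°(Mg²⁺/Mg) = +2.120 + (-2.37) = -0.25 V.

-0.25 V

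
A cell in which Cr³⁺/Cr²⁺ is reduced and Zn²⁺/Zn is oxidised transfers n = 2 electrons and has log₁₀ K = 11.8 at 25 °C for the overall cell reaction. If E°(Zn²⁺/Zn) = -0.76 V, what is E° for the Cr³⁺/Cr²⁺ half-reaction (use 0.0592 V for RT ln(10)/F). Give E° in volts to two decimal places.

E°cell = (0.0592/n)·log K = (0.0592/2)(11.8) = +0.349 V.
Since Cr³⁺/Cr²⁺ is the cathode and Zn²⁺/Zn the anode, E°cell = E°(Cr³⁺/Cr²⁺) − E°(Zn²⁺/Zn).
So E°(Cr³⁺/Cr²⁺) = E°cell + E°(Zn²⁺/Zn) = +0.349 + (-0.76) = -0.41 V.

-0.41 V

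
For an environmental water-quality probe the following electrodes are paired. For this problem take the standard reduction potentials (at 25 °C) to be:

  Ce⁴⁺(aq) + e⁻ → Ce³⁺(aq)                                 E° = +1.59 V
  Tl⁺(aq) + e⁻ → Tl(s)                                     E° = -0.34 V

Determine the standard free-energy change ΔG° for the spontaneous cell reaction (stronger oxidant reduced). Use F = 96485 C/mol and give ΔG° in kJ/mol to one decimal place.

-186.2 kJ/mol

Ce⁴⁺/Ce³⁺ (E° = +1.59 V) is the cathode; Tl⁺/Tl (E° = -0.34 V) is the anode, so E°cell = +1.93 V.
Balancing electrons gives n = 1 (lcm of 1 and 1).
ΔG° = −nFE° = −(1)(96485)(+1.93) = -186,216 J = -186.2 kJ/mol.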